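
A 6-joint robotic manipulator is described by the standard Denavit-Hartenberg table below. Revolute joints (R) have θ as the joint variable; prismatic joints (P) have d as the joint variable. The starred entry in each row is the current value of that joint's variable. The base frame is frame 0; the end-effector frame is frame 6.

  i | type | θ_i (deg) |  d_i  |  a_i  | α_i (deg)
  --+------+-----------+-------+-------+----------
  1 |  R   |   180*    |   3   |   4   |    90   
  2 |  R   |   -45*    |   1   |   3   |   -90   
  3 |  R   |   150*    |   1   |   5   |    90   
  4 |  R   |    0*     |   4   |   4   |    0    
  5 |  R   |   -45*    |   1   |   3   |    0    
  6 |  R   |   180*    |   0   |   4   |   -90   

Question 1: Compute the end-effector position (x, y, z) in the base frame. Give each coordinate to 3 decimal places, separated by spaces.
-4.018 -7.477 5.396

after link 1: o_1 = (-4.0000, 0.0000, 3.0000)
after link 2: o_2 = (-6.1213, 1.0000, 0.8787)
after link 3: o_3 = (-3.7666, -1.5000, 4.6476)
after link 4: o_4 = (-2.7313, -6.9641, 5.6829)
after link 5: o_5 = (-0.2858, -8.8908, 5.1284)
after link 6: o_6 = (-4.0179, -7.4766, 5.3964)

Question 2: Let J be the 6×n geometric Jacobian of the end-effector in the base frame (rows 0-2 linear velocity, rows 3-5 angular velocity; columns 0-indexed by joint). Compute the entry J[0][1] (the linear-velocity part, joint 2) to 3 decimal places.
2.396

axis z_1 = (0.0000,1.0000,0.0000); lever o_n−o_1 = (-0.0179,-7.4766,2.3964)
cross product → J_v[:, 1] = (2.3964,-0.0000,0.0179)
J_ω[:, 1] = z_1
entry J[0][1] = 2.3964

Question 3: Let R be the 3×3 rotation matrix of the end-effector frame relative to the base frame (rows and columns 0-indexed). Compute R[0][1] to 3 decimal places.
End-effector y-axis (col 1 of R) = (0.3536,0.8660,0.3536)
R[0][1] = 0.3536

0.354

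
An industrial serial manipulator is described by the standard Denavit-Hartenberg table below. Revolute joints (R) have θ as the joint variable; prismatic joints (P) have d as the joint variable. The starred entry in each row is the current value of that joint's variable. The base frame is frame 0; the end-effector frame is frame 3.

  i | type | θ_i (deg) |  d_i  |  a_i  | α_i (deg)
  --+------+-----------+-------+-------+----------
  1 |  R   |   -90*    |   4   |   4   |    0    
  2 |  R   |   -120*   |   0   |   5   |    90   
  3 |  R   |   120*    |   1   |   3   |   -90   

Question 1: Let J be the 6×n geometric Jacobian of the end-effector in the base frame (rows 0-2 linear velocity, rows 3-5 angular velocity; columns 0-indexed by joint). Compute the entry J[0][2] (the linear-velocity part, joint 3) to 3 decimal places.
axis z_2 = (0.5000,0.8660,0.0000); lever o_n−o_2 = (1.7990,0.1160,2.5981)
cross product → J_v[:, 2] = (2.2500,-1.2990,-1.5000)
J_ω[:, 2] = z_2
entry J[0][2] = 2.2500

2.250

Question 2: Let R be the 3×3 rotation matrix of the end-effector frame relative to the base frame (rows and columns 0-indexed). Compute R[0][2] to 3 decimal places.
0.750

End-effector z-axis (col 2 of R) = (0.7500,-0.4330,-0.5000)
R[0][2] = 0.7500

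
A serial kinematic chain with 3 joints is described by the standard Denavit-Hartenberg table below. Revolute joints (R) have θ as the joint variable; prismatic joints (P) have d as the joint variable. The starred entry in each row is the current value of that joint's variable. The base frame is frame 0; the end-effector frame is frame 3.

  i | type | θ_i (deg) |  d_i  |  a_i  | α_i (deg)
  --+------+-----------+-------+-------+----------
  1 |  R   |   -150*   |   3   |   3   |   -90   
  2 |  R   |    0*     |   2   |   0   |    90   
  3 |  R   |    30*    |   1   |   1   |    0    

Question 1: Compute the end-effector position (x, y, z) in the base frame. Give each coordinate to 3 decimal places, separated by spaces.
-2.098 -4.098 4.000

after link 1: o_1 = (-2.5981, -1.5000, 3.0000)
after link 2: o_2 = (-1.5981, -3.2321, 3.0000)
after link 3: o_3 = (-2.0981, -4.0981, 4.0000)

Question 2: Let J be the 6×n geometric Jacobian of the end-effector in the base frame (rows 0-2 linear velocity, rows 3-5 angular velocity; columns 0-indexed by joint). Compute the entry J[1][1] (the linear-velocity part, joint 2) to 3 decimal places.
axis z_1 = (0.5000,-0.8660,0.0000); lever o_n−o_1 = (0.5000,-2.5981,1.0000)
cross product → J_v[:, 1] = (-0.8660,-0.5000,-0.8660)
J_ω[:, 1] = z_1
entry J[1][1] = -0.5000

-0.500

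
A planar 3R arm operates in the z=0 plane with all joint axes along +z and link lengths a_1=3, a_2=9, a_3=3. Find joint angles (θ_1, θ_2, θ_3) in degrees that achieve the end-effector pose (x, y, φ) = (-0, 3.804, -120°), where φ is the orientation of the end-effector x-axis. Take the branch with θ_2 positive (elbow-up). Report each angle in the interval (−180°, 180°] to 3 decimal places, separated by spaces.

wrist centre = target − a_3·(cos φ, sin φ) = (1.5000, 6.4021)
cos θ_2 = (43.2366−3²−9²)/(2·3·9) = -0.8660; θ_2 = 149.9959° (elbow-up)
β = atan2(6.4021,1.5000) = 76.8135°; ψ = atan2(4.5006,-4.7939) = 136.8077°
θ_1 = β − ψ = -59.9942°
θ_3 = φ − θ_1 − θ_2 = 149.9983° (wrapped to (-180°,180°])

-59.994 149.996 149.998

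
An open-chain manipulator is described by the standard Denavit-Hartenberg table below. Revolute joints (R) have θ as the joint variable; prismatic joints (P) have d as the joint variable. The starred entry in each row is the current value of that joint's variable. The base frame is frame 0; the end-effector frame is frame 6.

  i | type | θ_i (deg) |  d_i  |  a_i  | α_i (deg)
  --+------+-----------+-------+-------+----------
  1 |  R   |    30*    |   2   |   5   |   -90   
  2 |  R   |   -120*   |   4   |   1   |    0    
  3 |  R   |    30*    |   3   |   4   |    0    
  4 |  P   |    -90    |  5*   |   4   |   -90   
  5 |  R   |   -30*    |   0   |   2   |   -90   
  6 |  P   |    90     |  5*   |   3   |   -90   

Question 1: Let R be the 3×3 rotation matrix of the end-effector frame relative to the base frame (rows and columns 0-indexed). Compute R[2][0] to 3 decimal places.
-1.000

End-effector x-axis (col 0 of R) = (-0.0000,-0.0000,-1.0000)
R[2][0] = -1.0000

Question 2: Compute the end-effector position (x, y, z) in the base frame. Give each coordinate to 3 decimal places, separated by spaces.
-7.567 5.642 3.866

after link 1: o_1 = (4.3301, 2.5000, 2.0000)
after link 2: o_2 = (1.8971, 5.7141, 2.8660)
after link 3: o_3 = (0.3971, 8.3122, 6.8660)
after link 4: o_4 = (-5.5670, 10.6423, 6.8660)
after link 5: o_5 = (-7.5670, 10.6423, 6.8660)
after link 6: o_6 = (-7.5670, 5.6423, 3.8660)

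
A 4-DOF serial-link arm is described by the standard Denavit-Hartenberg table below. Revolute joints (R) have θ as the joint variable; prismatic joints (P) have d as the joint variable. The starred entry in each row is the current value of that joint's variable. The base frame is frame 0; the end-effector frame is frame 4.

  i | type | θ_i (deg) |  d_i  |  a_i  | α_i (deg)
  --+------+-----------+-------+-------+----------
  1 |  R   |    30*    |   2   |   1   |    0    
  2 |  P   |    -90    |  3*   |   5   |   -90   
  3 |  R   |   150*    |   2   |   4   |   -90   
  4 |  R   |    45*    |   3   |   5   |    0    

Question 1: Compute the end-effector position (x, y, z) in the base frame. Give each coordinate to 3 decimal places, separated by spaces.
after link 1: o_1 = (0.8660, 0.5000, 2.0000)
after link 2: o_2 = (3.3660, -3.8301, 5.0000)
after link 3: o_3 = (3.3660, 0.1699, 3.0000)
after link 4: o_4 = (-1.9768, 2.3528, 3.8303)

-1.977 2.353 3.830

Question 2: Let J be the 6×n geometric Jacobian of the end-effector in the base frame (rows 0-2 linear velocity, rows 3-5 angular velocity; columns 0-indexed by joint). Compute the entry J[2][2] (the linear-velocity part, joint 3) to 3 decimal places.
axis z_2 = (0.8660,0.5000,0.0000); lever o_n−o_2 = (-5.3428,6.1829,-1.1697)
cross product → J_v[:, 2] = (-0.5848,1.0130,8.0260)
J_ω[:, 2] = z_2
entry J[2][2] = 8.0260

8.026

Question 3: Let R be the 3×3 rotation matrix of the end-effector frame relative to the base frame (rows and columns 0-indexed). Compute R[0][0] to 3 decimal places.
End-effector x-axis (col 0 of R) = (-0.9186,0.1768,-0.3536)
R[0][0] = -0.9186

-0.919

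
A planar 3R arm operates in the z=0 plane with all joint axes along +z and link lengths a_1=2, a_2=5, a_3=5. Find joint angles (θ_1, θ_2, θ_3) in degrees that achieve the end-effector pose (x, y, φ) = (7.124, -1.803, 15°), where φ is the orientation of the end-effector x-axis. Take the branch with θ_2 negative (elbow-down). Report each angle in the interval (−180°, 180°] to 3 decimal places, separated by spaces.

wrist centre = target − a_3·(cos φ, sin φ) = (2.2944, -3.0971)
cos θ_2 = (14.8561−2²−5²)/(2·2·5) = -0.7072; θ_2 = -135.0070° (elbow-down)
β = atan2(-3.0971,2.2944) = -53.4684°; ψ = atan2(-3.5351,-1.5360) = -113.4845°
θ_1 = β − ψ = 60.0160°
θ_3 = φ − θ_1 − θ_2 = 89.9910° (wrapped to (-180°,180°])

60.016 -135.007 89.991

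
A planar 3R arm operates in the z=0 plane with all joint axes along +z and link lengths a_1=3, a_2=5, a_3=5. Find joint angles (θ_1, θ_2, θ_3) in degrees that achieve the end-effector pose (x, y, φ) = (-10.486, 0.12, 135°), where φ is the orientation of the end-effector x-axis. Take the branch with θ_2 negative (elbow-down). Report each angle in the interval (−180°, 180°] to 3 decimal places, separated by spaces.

-134.983 -30.023 -59.994

wrist centre = target − a_3·(cos φ, sin φ) = (-6.9505, -3.4155)
cos θ_2 = (59.9749−3²−5²)/(2·3·5) = 0.8658; θ_2 = -30.0226° (elbow-down)
β = atan2(-3.4155,-6.9505) = -153.8300°; ψ = atan2(-2.5017,7.3291) = -18.8467°
θ_1 = β − ψ = -134.9833°
θ_3 = φ − θ_1 − θ_2 = -59.9941° (wrapped to (-180°,180°])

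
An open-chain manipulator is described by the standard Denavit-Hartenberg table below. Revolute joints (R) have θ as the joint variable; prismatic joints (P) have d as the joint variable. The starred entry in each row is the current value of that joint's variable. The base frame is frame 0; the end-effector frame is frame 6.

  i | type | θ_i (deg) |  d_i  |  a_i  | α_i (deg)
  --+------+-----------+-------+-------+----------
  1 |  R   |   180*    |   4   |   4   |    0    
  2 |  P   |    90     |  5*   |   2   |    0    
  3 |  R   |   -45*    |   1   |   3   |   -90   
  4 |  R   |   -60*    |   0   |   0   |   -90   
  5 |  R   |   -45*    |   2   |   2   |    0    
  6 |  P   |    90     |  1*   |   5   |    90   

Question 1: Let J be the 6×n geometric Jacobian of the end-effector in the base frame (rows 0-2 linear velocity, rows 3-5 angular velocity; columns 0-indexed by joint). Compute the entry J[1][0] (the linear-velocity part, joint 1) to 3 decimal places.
axis z_0 = ẑ; lever o_n−o_0 = (-11.2084,-6.2084,12.7866)
cross product → J_v[:, 0] = (6.2084,-11.2084,0.0000)
J_ω[:, 0] = z_0
entry J[1][0] = -11.2084

-11.208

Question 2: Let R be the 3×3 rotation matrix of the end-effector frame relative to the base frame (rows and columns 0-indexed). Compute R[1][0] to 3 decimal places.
0.250

End-effector x-axis (col 0 of R) = (-0.7500,0.2500,0.6124)
R[1][0] = 0.2500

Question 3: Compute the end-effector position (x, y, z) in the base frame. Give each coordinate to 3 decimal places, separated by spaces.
after link 1: o_1 = (-4.0000, 0.0000, 4.0000)
after link 2: o_2 = (-4.0000, -2.0000, 9.0000)
after link 3: o_3 = (-6.1213, -4.1213, 10.0000)
after link 4: o_4 = (-6.1213, -4.1213, 10.0000)
after link 5: o_5 = (-6.8461, -6.8461, 10.2247)
after link 6: o_6 = (-11.2084, -6.2084, 12.7866)

-11.208 -6.208 12.787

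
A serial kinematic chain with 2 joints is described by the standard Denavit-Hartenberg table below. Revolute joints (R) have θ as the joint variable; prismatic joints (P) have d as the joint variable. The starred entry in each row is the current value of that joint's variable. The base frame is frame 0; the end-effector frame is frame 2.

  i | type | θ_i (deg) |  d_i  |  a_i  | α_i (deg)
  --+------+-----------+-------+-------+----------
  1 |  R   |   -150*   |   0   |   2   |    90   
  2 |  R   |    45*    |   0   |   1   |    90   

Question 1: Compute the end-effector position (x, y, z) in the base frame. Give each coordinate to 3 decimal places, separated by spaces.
after link 1: o_1 = (-1.7321, -1.0000, 0.0000)
after link 2: o_2 = (-2.3444, -1.3536, 0.7071)

-2.344 -1.354 0.707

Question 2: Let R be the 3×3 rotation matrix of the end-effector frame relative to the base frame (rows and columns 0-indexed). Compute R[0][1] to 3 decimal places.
End-effector y-axis (col 1 of R) = (-0.5000,0.8660,0.0000)
R[0][1] = -0.5000

-0.500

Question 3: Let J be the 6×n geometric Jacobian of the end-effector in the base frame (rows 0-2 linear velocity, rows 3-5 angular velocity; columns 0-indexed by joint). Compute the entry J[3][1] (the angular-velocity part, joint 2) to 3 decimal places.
-0.500

axis z_1 = (-0.5000,0.8660,0.0000); lever o_n−o_1 = (-0.6124,-0.3536,0.7071)
cross product → J_v[:, 1] = (0.6124,0.3536,0.7071)
J_ω[:, 1] = z_1
entry J[3][1] = -0.5000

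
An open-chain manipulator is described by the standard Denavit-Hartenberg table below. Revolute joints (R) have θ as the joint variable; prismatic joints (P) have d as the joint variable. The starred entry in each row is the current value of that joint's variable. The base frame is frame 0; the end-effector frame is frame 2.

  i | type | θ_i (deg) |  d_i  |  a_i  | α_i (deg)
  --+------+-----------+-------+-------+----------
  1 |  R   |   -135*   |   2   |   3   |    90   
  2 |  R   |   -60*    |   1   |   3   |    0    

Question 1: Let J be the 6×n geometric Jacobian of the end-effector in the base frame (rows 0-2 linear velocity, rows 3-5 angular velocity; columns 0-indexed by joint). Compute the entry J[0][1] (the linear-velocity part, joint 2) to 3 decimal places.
-1.837

axis z_1 = (-0.7071,0.7071,0.0000); lever o_n−o_1 = (-1.7678,-0.3536,-2.5981)
cross product → J_v[:, 1] = (-1.8371,-1.8371,1.5000)
J_ω[:, 1] = z_1
entry J[0][1] = -1.8371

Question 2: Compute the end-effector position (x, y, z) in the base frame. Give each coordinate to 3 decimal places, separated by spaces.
-3.889 -2.475 -0.598

after link 1: o_1 = (-2.1213, -2.1213, 2.0000)
after link 2: o_2 = (-3.8891, -2.4749, -0.5981)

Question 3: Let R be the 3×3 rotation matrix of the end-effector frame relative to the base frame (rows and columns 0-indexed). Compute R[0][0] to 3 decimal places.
End-effector x-axis (col 0 of R) = (-0.3536,-0.3536,-0.8660)
R[0][0] = -0.3536

-0.354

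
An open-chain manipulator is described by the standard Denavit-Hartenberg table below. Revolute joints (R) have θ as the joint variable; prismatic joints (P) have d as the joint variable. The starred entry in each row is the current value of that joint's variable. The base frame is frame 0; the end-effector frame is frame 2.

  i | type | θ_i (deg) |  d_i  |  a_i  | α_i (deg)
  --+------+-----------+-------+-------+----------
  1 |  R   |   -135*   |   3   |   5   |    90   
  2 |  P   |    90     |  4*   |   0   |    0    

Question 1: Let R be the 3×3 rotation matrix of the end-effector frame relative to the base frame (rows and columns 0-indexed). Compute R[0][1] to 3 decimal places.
0.707

End-effector y-axis (col 1 of R) = (0.7071,0.7071,0.0000)
R[0][1] = 0.7071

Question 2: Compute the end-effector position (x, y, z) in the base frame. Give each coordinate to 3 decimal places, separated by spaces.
-6.364 -0.707 3.000

after link 1: o_1 = (-3.5355, -3.5355, 3.0000)
after link 2: o_2 = (-6.3640, -0.7071, 3.0000)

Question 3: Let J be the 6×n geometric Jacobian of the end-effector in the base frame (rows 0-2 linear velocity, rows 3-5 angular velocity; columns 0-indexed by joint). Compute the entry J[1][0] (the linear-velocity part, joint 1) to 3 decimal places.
-6.364

axis z_0 = ẑ; lever o_n−o_0 = (-6.3640,-0.7071,3.0000)
cross product → J_v[:, 0] = (0.7071,-6.3640,0.0000)
J_ω[:, 0] = z_0
entry J[1][0] = -6.3640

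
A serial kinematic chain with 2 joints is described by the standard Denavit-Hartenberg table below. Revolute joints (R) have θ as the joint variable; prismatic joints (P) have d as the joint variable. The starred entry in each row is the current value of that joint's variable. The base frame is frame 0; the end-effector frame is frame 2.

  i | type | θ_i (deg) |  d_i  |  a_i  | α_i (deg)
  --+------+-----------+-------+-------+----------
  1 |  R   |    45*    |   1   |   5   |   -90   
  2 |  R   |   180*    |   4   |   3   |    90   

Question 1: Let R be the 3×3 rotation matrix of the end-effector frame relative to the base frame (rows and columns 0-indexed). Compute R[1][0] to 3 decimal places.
End-effector x-axis (col 0 of R) = (-0.7071,-0.7071,-0.0000)
R[1][0] = -0.7071

-0.707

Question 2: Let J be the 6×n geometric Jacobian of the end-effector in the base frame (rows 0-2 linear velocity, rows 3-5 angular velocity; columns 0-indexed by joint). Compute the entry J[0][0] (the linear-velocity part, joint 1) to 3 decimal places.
axis z_0 = ẑ; lever o_n−o_0 = (-1.4142,4.2426,1.0000)
cross product → J_v[:, 0] = (-4.2426,-1.4142,0.0000)
J_ω[:, 0] = z_0
entry J[0][0] = -4.2426

-4.243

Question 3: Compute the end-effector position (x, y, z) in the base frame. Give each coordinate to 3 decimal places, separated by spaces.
-1.414 4.243 1.000

after link 1: o_1 = (3.5355, 3.5355, 1.0000)
after link 2: o_2 = (-1.4142, 4.2426, 1.0000)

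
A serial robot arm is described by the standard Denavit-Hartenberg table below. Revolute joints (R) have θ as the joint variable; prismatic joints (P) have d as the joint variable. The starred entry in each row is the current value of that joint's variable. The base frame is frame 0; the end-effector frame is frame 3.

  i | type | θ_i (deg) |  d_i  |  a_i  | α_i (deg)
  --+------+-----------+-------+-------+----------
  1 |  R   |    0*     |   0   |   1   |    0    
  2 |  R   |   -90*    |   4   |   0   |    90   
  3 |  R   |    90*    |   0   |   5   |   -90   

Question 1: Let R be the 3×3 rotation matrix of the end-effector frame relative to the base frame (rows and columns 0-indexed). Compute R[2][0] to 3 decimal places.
End-effector x-axis (col 0 of R) = (0.0000,-0.0000,1.0000)
R[2][0] = 1.0000

1.000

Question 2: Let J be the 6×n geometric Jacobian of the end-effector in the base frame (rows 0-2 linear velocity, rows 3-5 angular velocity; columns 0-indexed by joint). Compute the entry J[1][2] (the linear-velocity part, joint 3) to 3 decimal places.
axis z_2 = (-1.0000,-0.0000,0.0000); lever o_n−o_2 = (0.0000,-0.0000,5.0000)
cross product → J_v[:, 2] = (-0.0000,5.0000,0.0000)
J_ω[:, 2] = z_2
entry J[1][2] = 5.0000

5.000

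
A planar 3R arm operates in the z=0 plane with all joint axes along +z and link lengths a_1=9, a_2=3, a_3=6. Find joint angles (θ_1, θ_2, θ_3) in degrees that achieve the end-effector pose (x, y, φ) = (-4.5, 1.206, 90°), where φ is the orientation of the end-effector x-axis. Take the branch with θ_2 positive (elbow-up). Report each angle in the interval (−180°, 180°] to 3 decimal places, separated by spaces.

wrist centre = target − a_3·(cos φ, sin φ) = (-4.5000, -4.7940)
cos θ_2 = (43.2324−9²−3²)/(2·9·3) = -0.8661; θ_2 = 150.0047° (elbow-up)
β = atan2(-4.7940,-4.5000) = -133.1881°; ψ = atan2(1.4998,6.4018) = 13.1852°
θ_1 = β − ψ = -146.3734°
θ_3 = φ − θ_1 − θ_2 = 86.3687° (wrapped to (-180°,180°])

-146.373 150.005 86.369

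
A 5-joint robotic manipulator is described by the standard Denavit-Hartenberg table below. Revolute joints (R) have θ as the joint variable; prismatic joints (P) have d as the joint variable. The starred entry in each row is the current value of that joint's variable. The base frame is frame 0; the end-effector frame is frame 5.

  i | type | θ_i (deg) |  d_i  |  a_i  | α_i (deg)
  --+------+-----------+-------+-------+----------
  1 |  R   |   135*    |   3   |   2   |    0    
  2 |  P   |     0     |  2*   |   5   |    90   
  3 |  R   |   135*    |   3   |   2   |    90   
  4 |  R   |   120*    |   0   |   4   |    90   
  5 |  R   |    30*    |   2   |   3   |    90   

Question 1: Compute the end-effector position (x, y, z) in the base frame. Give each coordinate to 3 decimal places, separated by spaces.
after link 1: o_1 = (-1.4142, 1.4142, 3.0000)
after link 2: o_2 = (-4.9497, 4.9497, 5.0000)
after link 3: o_3 = (-1.8284, 6.0711, 6.4142)
after link 4: o_4 = (-0.3789, 9.5206, 5.0000)
after link 5: o_5 = (1.3857, 12.3521, 6.3668)

1.386 12.352 6.367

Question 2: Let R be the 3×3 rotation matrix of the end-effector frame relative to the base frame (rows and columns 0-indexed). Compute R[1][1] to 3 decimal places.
-0.079

End-effector y-axis (col 1 of R) = (0.7866,-0.0795,0.6124)
R[1][1] = -0.0795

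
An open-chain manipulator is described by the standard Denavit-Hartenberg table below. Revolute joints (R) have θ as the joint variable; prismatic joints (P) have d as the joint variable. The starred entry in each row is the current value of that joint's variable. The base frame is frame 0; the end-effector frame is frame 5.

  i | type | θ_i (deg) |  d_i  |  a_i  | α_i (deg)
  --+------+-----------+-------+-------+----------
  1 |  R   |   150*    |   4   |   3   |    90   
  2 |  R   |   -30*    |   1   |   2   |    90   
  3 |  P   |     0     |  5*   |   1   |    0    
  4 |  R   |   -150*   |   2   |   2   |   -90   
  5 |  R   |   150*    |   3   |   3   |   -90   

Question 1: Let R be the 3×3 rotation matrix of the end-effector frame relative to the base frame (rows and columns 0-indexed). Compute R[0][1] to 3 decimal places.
0.808

End-effector y-axis (col 1 of R) = (0.8080,0.5335,0.2500)
R[0][1] = 0.8080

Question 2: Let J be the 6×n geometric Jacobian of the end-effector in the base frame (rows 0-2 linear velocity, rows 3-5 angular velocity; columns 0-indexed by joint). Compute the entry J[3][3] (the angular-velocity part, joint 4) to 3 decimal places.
0.433

axis z_3 = (0.4330,-0.2500,-0.8660); lever o_n−o_3 = (-2.4465,-1.2422,-1.4420)
cross product → J_v[:, 3] = (-0.7153,2.7431,-1.1495)
J_ω[:, 3] = z_3
entry J[3][3] = 0.4330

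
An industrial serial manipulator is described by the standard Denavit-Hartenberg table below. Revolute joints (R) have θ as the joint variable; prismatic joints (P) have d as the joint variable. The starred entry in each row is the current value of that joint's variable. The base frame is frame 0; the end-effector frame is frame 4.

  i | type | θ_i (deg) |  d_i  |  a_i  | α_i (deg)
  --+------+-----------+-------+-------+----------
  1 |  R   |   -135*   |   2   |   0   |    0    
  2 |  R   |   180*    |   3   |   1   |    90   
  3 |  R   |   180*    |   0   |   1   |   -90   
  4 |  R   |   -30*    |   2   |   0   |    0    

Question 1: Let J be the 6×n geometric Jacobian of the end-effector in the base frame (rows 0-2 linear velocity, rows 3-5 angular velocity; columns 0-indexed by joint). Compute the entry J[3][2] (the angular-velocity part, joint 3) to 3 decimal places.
0.707

axis z_2 = (0.7071,-0.7071,0.0000); lever o_n−o_2 = (-0.7071,-0.7071,-2.0000)
cross product → J_v[:, 2] = (1.4142,1.4142,-1.0000)
J_ω[:, 2] = z_2
entry J[3][2] = 0.7071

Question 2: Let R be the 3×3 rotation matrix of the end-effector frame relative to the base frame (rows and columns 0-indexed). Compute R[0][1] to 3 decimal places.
-0.966

End-effector y-axis (col 1 of R) = (-0.9659,0.2588,-0.0000)
R[0][1] = -0.9659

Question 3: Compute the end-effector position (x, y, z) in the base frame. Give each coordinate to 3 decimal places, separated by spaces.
after link 1: o_1 = (0.0000, 0.0000, 2.0000)
after link 2: o_2 = (0.7071, 0.7071, 5.0000)
after link 3: o_3 = (-0.0000, 0.0000, 5.0000)
after link 4: o_4 = (-0.0000, -0.0000, 3.0000)

-0.000 -0.000 3.000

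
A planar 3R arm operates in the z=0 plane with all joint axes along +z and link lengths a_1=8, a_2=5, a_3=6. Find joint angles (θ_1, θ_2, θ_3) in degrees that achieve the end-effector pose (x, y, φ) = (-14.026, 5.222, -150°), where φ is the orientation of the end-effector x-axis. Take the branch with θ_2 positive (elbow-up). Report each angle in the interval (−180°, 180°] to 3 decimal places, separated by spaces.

120.001 45.001 44.998

wrist centre = target − a_3·(cos φ, sin φ) = (-8.8298, 8.2220)
cos θ_2 = (145.5675−8²−5²)/(2·8·5) = 0.7071; θ_2 = 45.0011° (elbow-up)
β = atan2(8.2220,-8.8298) = 137.0416°; ψ = atan2(3.5356,11.5355) = 17.0402°
θ_1 = β − ψ = 120.0014°
θ_3 = φ − θ_1 − θ_2 = 44.9976° (wrapped to (-180°,180°])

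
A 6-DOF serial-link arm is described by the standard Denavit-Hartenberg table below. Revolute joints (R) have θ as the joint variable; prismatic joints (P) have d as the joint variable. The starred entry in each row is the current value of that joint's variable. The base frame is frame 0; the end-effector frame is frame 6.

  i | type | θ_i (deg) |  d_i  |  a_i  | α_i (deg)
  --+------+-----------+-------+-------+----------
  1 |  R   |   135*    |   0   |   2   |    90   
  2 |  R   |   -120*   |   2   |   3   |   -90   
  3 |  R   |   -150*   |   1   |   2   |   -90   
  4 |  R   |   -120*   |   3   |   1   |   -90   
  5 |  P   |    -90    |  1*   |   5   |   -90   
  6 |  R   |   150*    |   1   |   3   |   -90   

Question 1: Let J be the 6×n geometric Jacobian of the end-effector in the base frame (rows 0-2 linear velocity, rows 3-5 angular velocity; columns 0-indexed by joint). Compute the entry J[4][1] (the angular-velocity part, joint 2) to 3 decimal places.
axis z_1 = (0.7071,0.7071,0.0000); lever o_n−o_1 = (5.2447,4.6006,-5.7530)
cross product → J_v[:, 1] = (-4.0680,4.0680,-0.4554)
J_ω[:, 1] = z_1
entry J[4][1] = 0.7071

0.707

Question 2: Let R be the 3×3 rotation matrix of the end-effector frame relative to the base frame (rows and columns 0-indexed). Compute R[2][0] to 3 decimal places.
End-effector x-axis (col 0 of R) = (-0.5508,-0.8160,0.1752)
R[2][0] = 0.1752

0.175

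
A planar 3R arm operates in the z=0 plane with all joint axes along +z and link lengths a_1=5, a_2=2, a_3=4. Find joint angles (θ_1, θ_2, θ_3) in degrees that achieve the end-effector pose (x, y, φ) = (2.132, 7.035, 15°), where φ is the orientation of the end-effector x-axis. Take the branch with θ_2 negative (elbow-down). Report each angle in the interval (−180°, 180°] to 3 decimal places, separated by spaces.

wrist centre = target − a_3·(cos φ, sin φ) = (-1.7317, 5.9997)
cos θ_2 = (38.9955−5²−2²)/(2·5·2) = 0.4998; θ_2 = -60.0149° (elbow-down)
β = atan2(5.9997,-1.7317) = 106.0998°; ψ = atan2(-1.7323,5.9995) = -16.1056°
θ_1 = β − ψ = 122.2053°
θ_3 = φ − θ_1 − θ_2 = -47.1904° (wrapped to (-180°,180°])

122.205 -60.015 -47.190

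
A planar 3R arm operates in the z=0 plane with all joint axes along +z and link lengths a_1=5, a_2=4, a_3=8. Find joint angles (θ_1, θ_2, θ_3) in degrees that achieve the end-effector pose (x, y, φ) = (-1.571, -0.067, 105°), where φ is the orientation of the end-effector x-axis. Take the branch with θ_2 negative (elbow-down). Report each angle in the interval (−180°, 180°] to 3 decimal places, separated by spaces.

wrist centre = target − a_3·(cos φ, sin φ) = (0.4996, -7.7944)
cos θ_2 = (61.0023−5²−4²)/(2·5·4) = 0.5001; θ_2 = -59.9962° (elbow-down)
β = atan2(-7.7944,0.4996) = -86.3329°; ψ = atan2(-3.4640,7.0002) = -26.3279°
θ_1 = β − ψ = -60.0050°
θ_3 = φ − θ_1 − θ_2 = -134.9988° (wrapped to (-180°,180°])

-60.005 -59.996 -134.999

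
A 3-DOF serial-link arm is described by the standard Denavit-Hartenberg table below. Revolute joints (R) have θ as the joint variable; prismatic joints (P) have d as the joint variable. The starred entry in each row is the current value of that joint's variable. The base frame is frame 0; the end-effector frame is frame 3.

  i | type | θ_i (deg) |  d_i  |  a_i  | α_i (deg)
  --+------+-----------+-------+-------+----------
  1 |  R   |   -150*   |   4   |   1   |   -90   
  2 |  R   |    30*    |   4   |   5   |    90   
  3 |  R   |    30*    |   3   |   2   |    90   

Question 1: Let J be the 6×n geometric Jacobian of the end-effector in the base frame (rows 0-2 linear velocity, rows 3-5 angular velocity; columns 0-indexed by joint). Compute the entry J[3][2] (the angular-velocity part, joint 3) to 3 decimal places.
-0.433

axis z_2 = (-0.4330,-0.2500,0.8660); lever o_n−o_2 = (-2.0981,-2.3660,1.7321)
cross product → J_v[:, 2] = (1.6160,-1.0670,0.5000)
J_ω[:, 2] = z_2
entry J[3][2] = -0.4330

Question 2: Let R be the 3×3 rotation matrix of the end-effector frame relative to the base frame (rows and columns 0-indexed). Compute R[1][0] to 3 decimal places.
End-effector x-axis (col 0 of R) = (-0.3995,-0.8080,-0.4330)
R[1][0] = -0.8080

-0.808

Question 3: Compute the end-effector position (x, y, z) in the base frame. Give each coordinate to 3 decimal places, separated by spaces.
after link 1: o_1 = (-0.8660, -0.5000, 4.0000)
after link 2: o_2 = (-2.6160, -6.1292, 1.5000)
after link 3: o_3 = (-4.7141, -8.4952, 3.2321)

-4.714 -8.495 3.232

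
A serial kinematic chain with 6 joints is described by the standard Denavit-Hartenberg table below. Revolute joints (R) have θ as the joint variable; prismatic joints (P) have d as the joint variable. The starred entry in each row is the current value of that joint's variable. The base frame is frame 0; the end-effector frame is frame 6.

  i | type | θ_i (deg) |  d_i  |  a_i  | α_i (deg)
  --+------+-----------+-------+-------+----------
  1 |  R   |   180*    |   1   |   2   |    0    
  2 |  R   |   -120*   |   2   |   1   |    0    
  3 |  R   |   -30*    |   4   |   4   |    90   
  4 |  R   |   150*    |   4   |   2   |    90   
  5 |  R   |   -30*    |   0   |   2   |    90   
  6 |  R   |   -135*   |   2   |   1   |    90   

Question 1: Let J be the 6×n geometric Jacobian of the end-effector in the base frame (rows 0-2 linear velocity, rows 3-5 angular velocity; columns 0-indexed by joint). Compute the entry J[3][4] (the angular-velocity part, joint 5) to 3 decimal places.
axis z_4 = (0.4330,0.2500,0.8660); lever o_n−o_4 = (-1.5852,1.8312,-0.5525)
cross product → J_v[:, 4] = (-1.7240,-1.1336,1.1892)
J_ω[:, 4] = z_4
entry J[3][4] = 0.4330

0.433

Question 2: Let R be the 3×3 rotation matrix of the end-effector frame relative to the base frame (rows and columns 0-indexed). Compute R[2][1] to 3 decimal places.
End-effector y-axis (col 1 of R) = (-0.0580,0.9665,-0.2500)
R[2][1] = -0.2500

-0.250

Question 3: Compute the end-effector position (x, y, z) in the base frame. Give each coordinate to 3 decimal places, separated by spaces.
0.879 0.367 7.447

after link 1: o_1 = (-2.0000, 0.0000, 1.0000)
after link 2: o_2 = (-1.5000, 0.8660, 3.0000)
after link 3: o_3 = (1.9641, 2.8660, 7.0000)
after link 4: o_4 = (2.4641, -1.4641, 8.0000)
after link 5: o_5 = (0.6651, -1.3481, 8.8660)
after link 6: o_6 = (0.8789, 0.3671, 7.4475)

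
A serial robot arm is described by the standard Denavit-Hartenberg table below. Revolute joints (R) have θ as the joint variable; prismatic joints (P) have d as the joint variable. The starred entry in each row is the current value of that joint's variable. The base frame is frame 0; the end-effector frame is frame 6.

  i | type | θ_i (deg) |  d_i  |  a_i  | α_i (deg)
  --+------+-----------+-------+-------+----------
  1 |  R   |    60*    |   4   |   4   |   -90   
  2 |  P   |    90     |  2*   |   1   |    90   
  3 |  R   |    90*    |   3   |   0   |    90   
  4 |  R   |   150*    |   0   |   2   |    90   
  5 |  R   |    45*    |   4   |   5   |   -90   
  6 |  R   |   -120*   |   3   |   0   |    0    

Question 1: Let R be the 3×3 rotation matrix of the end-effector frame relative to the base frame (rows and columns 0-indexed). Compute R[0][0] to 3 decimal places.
-0.354

End-effector x-axis (col 0 of R) = (-0.3536,0.8660,0.3536)
R[0][0] = -0.3536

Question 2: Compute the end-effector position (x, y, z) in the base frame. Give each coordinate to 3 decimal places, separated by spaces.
after link 1: o_1 = (2.0000, 3.4641, 4.0000)
after link 2: o_2 = (0.2679, 4.4641, 3.0000)
after link 3: o_3 = (1.7679, 7.0622, 3.0000)
after link 4: o_4 = (3.7679, 7.0622, 3.0000)
after link 5: o_5 = (7.3035, 11.0622, -0.5355)
after link 6: o_6 = (5.1822, 11.0622, -2.6569)

5.182 11.062 -2.657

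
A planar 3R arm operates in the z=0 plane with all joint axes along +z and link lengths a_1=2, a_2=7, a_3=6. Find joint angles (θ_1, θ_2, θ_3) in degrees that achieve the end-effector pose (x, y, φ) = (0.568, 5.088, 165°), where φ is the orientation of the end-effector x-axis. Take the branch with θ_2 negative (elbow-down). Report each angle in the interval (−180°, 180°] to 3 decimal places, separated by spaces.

103.123 -90.017 151.894

wrist centre = target − a_3·(cos φ, sin φ) = (6.3636, 3.5351)
cos θ_2 = (52.9917−2²−7²)/(2·2·7) = -0.0003; θ_2 = -90.0171° (elbow-down)
β = atan2(3.5351,6.3636) = 29.0531°; ψ = atan2(-7.0000,1.9979) = -74.0704°
θ_1 = β − ψ = 103.1234°
θ_3 = φ − θ_1 − θ_2 = 151.8936° (wrapped to (-180°,180°])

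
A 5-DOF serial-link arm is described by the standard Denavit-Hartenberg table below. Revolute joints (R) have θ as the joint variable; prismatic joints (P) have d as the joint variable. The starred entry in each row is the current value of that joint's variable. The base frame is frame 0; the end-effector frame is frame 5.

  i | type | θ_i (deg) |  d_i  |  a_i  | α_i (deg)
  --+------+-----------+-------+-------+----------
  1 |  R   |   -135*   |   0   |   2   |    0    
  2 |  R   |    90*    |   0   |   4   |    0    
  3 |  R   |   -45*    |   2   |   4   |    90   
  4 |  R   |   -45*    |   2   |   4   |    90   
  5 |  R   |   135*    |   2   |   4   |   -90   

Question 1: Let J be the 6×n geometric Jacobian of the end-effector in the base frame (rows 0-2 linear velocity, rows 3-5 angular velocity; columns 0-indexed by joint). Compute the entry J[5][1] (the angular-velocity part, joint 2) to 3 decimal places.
1.000

axis z_1 = (0.0000,0.0000,1.0000); lever o_n−o_1 = (-2.0000,-6.2426,-0.2426)
cross product → J_v[:, 1] = (6.2426,-2.0000,0.0000)
J_ω[:, 1] = z_1
entry J[5][1] = 1.0000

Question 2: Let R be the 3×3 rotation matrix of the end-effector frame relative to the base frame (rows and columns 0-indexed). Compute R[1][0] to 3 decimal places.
End-effector x-axis (col 0 of R) = (-0.7071,0.5000,0.5000)
R[1][0] = 0.5000

0.500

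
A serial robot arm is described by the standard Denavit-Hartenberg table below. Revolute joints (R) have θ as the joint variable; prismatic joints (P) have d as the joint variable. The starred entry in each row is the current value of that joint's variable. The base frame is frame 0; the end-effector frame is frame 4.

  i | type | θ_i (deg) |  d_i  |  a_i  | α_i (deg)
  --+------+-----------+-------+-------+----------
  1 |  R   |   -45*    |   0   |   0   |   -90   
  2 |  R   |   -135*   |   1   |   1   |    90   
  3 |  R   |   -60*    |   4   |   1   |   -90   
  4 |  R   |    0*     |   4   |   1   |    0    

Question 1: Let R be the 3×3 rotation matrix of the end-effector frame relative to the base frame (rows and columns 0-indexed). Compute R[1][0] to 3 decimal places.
End-effector x-axis (col 0 of R) = (-0.8624,-0.3624,0.3536)
R[1][0] = -0.3624

-0.362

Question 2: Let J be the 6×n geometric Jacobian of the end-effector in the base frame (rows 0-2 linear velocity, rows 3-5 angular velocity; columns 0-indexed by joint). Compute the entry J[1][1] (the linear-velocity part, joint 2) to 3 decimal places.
axis z_1 = (0.7071,0.7071,0.0000); lever o_n−o_1 = (-3.8355,5.6286,1.0353)
cross product → J_v[:, 1] = (0.7321,-0.7321,6.6921)
J_ω[:, 1] = z_1
entry J[1][1] = -0.7321

-0.732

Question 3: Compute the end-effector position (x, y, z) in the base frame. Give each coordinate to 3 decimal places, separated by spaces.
-3.835 5.629 1.035

after link 1: o_1 = (0.0000, 0.0000, 0.0000)
after link 2: o_2 = (0.2071, 1.2071, 0.7071)
after link 3: o_3 = (-2.6553, 2.8447, -1.7678)
after link 4: o_4 = (-3.8355, 5.6286, 1.0353)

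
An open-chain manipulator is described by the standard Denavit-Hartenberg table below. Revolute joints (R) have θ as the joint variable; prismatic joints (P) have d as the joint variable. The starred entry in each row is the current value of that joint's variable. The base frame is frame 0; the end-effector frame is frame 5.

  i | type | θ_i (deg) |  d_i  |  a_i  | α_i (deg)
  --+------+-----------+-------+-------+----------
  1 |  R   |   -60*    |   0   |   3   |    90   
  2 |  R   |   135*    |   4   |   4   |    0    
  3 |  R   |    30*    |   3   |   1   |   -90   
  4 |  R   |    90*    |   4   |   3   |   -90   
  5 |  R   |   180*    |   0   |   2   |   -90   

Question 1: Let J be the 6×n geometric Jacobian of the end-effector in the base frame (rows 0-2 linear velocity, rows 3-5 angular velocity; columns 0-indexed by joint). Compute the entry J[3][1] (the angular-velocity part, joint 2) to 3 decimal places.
-0.866

axis z_1 = (-0.8660,-0.5000,0.0000); lever o_n−o_1 = (-7.6110,1.1826,-0.7765)
cross product → J_v[:, 1] = (0.3882,-0.6724,-4.8296)
J_ω[:, 1] = z_1
entry J[3][1] = -0.8660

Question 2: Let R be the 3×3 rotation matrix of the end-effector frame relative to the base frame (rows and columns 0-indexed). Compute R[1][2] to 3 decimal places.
0.224

End-effector z-axis (col 2 of R) = (-0.1294,0.2241,-0.9659)
R[1][2] = 0.2241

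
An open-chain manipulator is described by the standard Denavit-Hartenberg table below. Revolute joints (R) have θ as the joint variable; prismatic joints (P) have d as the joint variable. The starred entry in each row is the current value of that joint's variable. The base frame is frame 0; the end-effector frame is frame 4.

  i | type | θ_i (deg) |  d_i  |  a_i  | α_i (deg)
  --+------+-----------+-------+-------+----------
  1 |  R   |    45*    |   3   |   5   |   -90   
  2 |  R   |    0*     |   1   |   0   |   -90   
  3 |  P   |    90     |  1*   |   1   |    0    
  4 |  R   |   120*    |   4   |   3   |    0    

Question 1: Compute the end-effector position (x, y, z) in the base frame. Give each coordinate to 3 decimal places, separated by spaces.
0.638 2.759 -2.000

after link 1: o_1 = (3.5355, 3.5355, 3.0000)
after link 2: o_2 = (2.8284, 4.2426, 3.0000)
after link 3: o_3 = (3.5355, 3.5355, 2.0000)
after link 4: o_4 = (0.6378, 2.7591, -2.0000)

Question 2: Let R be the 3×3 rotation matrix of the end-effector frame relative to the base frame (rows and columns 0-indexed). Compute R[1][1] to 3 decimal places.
End-effector y-axis (col 1 of R) = (-0.2588,0.9659,0.0000)
R[1][1] = 0.9659

0.966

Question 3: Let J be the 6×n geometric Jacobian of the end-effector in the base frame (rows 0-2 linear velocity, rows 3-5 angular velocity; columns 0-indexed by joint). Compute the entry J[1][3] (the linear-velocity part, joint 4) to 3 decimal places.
axis z_3 = (-0.0000,0.0000,-1.0000); lever o_n−o_3 = (-2.8978,-0.7765,-4.0000)
cross product → J_v[:, 3] = (-0.7765,2.8978,0.0000)
J_ω[:, 3] = z_3
entry J[1][3] = 2.8978

2.898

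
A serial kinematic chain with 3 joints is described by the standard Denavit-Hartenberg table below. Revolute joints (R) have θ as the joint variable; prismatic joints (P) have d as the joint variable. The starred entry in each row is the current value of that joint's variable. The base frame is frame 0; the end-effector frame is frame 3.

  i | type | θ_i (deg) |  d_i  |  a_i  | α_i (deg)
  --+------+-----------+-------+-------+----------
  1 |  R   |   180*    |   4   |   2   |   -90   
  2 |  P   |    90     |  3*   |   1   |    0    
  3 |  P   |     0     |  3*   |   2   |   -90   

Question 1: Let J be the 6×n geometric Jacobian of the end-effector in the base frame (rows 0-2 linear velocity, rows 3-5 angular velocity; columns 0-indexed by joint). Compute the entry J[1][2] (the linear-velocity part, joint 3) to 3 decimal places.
-1.000

prismatic axis z_2 = (-0.0000,-1.0000,0.0000)
J_v[:, 2] = z_2; J_ω[:, 2] = (0,0,0)
entry J[1][2] = -1.0000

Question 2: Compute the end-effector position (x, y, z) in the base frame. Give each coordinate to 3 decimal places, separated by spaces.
after link 1: o_1 = (-2.0000, 0.0000, 4.0000)
after link 2: o_2 = (-2.0000, -3.0000, 3.0000)
after link 3: o_3 = (-2.0000, -6.0000, 1.0000)

-2.000 -6.000 1.000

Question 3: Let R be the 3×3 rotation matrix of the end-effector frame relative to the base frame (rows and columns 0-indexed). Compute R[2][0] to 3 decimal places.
-1.000

End-effector x-axis (col 0 of R) = (-0.0000,-0.0000,-1.0000)
R[2][0] = -1.0000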